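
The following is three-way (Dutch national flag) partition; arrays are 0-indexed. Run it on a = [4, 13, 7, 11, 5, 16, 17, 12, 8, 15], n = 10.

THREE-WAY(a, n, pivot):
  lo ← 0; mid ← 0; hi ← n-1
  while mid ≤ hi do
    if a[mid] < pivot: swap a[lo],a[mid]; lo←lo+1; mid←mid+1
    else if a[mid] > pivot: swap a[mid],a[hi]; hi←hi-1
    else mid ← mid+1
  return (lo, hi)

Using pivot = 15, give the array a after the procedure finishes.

[4, 13, 7, 11, 5, 8, 12, 15, 17, 16]

lo=0 mid=0 hi=9
4<15: swap(0,0), lo=1 mid=1 ⇒ [4, 13, 7, 11, 5, 16, 17, 12, 8, 15]
13<15: swap(1,1), lo=2 mid=2 ⇒ [4, 13, 7, 11, 5, 16, 17, 12, 8, 15]
7<15: swap(2,2), lo=3 mid=3 ⇒ [4, 13, 7, 11, 5, 16, 17, 12, 8, 15]
11<15: swap(3,3), lo=4 mid=4 ⇒ [4, 13, 7, 11, 5, 16, 17, 12, 8, 15]
5<15: swap(4,4), lo=5 mid=5 ⇒ [4, 13, 7, 11, 5, 16, 17, 12, 8, 15]
16>15: swap(5,9), hi=8 ⇒ [4, 13, 7, 11, 5, 15, 17, 12, 8, 16]
15=15: mid=6
17>15: swap(6,8), hi=7 ⇒ [4, 13, 7, 11, 5, 15, 8, 12, 17, 16]
8<15: swap(5,6), lo=6 mid=7 ⇒ [4, 13, 7, 11, 5, 8, 15, 12, 17, 16]
12<15: swap(6,7), lo=7 mid=8 ⇒ [4, 13, 7, 11, 5, 8, 12, 15, 17, 16]
done. lo=7 hi=7; a=[4, 13, 7, 11, 5, 8, 12, 15, 17, 16]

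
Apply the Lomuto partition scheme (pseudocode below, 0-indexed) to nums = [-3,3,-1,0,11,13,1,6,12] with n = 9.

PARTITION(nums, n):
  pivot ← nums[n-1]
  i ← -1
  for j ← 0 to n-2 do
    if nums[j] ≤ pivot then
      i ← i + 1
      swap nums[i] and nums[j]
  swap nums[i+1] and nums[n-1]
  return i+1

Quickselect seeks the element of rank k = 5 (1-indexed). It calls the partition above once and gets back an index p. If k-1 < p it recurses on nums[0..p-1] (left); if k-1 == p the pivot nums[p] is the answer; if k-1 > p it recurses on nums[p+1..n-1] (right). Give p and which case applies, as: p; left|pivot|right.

7; left

pivot=12, i=-1
j=0: -3≤12, i=0, swap(0,0) ⇒ [-3,3,-1,0,11,13,1,6,12]
j=1: 3≤12, i=1, swap(1,1) ⇒ [-3,3,-1,0,11,13,1,6,12]
j=2: -1≤12, i=2, swap(2,2) ⇒ [-3,3,-1,0,11,13,1,6,12]
j=3: 0≤12, i=3, swap(3,3) ⇒ [-3,3,-1,0,11,13,1,6,12]
j=4: 11≤12, i=4, swap(4,4) ⇒ [-3,3,-1,0,11,13,1,6,12]
j=5: 13>12, skip
j=6: 1≤12, i=5, swap(5,6) ⇒ [-3,3,-1,0,11,1,13,6,12]
j=7: 6≤12, i=6, swap(6,7) ⇒ [-3,3,-1,0,11,1,6,13,12]
swap(7,8) ⇒ [-3,3,-1,0,11,1,6,12,13]; return 7
p = 7; k-1 = 4 < 7 ⇒ left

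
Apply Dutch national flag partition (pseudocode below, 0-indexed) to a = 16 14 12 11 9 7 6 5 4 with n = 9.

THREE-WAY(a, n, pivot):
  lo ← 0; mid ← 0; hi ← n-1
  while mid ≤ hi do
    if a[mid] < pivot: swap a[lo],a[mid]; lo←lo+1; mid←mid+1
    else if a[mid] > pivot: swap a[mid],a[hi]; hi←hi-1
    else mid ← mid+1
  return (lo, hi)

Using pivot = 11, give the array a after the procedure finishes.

4 5 6 9 7 11 12 14 16

lo=0 mid=0 hi=8
16>11: swap(0,8), hi=7 ⇒ 4 14 12 11 9 7 6 5 16
4<11: swap(0,0), lo=1 mid=1 ⇒ 4 14 12 11 9 7 6 5 16
14>11: swap(1,7), hi=6 ⇒ 4 5 12 11 9 7 6 14 16
5<11: swap(1,1), lo=2 mid=2 ⇒ 4 5 12 11 9 7 6 14 16
12>11: swap(2,6), hi=5 ⇒ 4 5 6 11 9 7 12 14 16
6<11: swap(2,2), lo=3 mid=3 ⇒ 4 5 6 11 9 7 12 14 16
11=11: mid=4
9<11: swap(3,4), lo=4 mid=5 ⇒ 4 5 6 9 11 7 12 14 16
7<11: swap(4,5), lo=5 mid=6 ⇒ 4 5 6 9 7 11 12 14 16
done. lo=5 hi=5; a=4 5 6 9 7 11 12 14 16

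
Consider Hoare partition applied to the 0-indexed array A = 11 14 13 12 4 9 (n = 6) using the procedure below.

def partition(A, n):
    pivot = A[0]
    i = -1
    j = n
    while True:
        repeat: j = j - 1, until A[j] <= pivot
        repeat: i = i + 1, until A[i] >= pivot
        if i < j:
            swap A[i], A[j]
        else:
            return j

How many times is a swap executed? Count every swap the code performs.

pivot=11
j stops at 5 (9), i stops at 0 (11); swap ⇒ 9 14 13 12 4 11
j stops at 4 (4), i stops at 1 (14); swap ⇒ 9 4 13 12 14 11
j stops at 1, i stops at 2; i≥j ⇒ return 1. A=9 4 13 12 14 11

2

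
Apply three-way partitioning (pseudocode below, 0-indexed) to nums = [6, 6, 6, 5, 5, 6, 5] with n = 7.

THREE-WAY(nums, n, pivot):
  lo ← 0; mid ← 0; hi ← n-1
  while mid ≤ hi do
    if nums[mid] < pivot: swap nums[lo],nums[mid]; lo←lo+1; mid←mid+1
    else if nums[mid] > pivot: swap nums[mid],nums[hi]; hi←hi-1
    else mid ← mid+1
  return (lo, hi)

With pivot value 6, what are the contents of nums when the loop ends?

lo=0 mid=0 hi=6
6=6: mid=1
6=6: mid=2
6=6: mid=3
5<6: swap(0,3), lo=1 mid=4 ⇒ [5, 6, 6, 6, 5, 6, 5]
5<6: swap(1,4), lo=2 mid=5 ⇒ [5, 5, 6, 6, 6, 6, 5]
6=6: mid=6
5<6: swap(2,6), lo=3 mid=7 ⇒ [5, 5, 5, 6, 6, 6, 6]
done. lo=3 hi=6; nums=[5, 5, 5, 6, 6, 6, 6]

[5, 5, 5, 6, 6, 6, 6]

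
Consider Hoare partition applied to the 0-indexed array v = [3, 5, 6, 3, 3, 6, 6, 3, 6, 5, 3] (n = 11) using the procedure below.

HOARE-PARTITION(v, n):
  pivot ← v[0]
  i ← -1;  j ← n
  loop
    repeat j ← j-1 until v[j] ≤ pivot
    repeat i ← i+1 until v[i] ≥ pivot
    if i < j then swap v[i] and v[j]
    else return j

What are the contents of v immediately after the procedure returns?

pivot=3
j stops at 10 (3), i stops at 0 (3); swap ⇒ [3, 5, 6, 3, 3, 6, 6, 3, 6, 5, 3]
j stops at 7 (3), i stops at 1 (5); swap ⇒ [3, 3, 6, 3, 3, 6, 6, 5, 6, 5, 3]
j stops at 4 (3), i stops at 2 (6); swap ⇒ [3, 3, 3, 3, 6, 6, 6, 5, 6, 5, 3]
j stops at 3, i stops at 3; i≥j ⇒ return 3. v=[3, 3, 3, 3, 6, 6, 6, 5, 6, 5, 3]

[3, 3, 3, 3, 6, 6, 6, 5, 6, 5, 3]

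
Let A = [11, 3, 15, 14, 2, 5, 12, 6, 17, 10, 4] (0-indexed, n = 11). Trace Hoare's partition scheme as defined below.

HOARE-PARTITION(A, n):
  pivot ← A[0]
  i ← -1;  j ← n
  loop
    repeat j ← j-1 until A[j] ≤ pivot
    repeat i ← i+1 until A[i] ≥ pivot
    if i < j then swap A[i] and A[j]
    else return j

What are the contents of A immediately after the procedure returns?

pivot=11
j stops at 10 (4), i stops at 0 (11); swap ⇒ [4, 3, 15, 14, 2, 5, 12, 6, 17, 10, 11]
j stops at 9 (10), i stops at 2 (15); swap ⇒ [4, 3, 10, 14, 2, 5, 12, 6, 17, 15, 11]
j stops at 7 (6), i stops at 3 (14); swap ⇒ [4, 3, 10, 6, 2, 5, 12, 14, 17, 15, 11]
j stops at 5, i stops at 6; i≥j ⇒ return 5. A=[4, 3, 10, 6, 2, 5, 12, 14, 17, 15, 11]

[4, 3, 10, 6, 2, 5, 12, 14, 17, 15, 11]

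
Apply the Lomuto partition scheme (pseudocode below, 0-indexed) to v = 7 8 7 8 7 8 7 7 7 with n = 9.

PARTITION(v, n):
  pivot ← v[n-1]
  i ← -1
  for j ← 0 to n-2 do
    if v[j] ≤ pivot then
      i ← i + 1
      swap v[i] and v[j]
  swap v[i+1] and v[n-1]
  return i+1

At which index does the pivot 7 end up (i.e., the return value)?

pivot = v[8] = 7; i = -1
j=0: v[0]=7 ≤ 7 → i=0, swap v[0],v[0] (no change) → 7 8 7 8 7 8 7 7 7
j=1: v[1]=8 > 7 → no swap
j=2: v[2]=7 ≤ 7 → i=1, swap v[1],v[2] → 7 7 8 8 7 8 7 7 7
j=3: v[3]=8 > 7 → no swap
j=4: v[4]=7 ≤ 7 → i=2, swap v[2],v[4] → 7 7 7 8 8 8 7 7 7
j=5: v[5]=8 > 7 → no swap
j=6: v[6]=7 ≤ 7 → i=3, swap v[3],v[6] → 7 7 7 7 8 8 8 7 7
j=7: v[7]=7 ≤ 7 → i=4, swap v[4],v[7] → 7 7 7 7 7 8 8 8 7
final swap v[5],v[8] → 7 7 7 7 7 7 8 8 8; return 5

5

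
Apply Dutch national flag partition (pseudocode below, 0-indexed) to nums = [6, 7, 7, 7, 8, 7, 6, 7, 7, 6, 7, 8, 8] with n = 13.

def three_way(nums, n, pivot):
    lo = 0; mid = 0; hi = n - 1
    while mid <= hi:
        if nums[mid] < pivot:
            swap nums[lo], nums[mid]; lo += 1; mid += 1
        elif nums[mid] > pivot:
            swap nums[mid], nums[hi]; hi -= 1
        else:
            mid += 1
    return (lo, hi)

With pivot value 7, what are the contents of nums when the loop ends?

lo=0 mid=0 hi=12
6<7: swap(0,0), lo=1 mid=1 ⇒ [6, 7, 7, 7, 8, 7, 6, 7, 7, 6, 7, 8, 8]
7=7: mid=2
7=7: mid=3
7=7: mid=4
8>7: swap(4,12), hi=11 ⇒ [6, 7, 7, 7, 8, 7, 6, 7, 7, 6, 7, 8, 8]
8>7: swap(4,11), hi=10 ⇒ [6, 7, 7, 7, 8, 7, 6, 7, 7, 6, 7, 8, 8]
8>7: swap(4,10), hi=9 ⇒ [6, 7, 7, 7, 7, 7, 6, 7, 7, 6, 8, 8, 8]
7=7: mid=5
7=7: mid=6
6<7: swap(1,6), lo=2 mid=7 ⇒ [6, 6, 7, 7, 7, 7, 7, 7, 7, 6, 8, 8, 8]
7=7: mid=8
7=7: mid=9
6<7: swap(2,9), lo=3 mid=10 ⇒ [6, 6, 6, 7, 7, 7, 7, 7, 7, 7, 8, 8, 8]
done. lo=3 hi=9; nums=[6, 6, 6, 7, 7, 7, 7, 7, 7, 7, 8, 8, 8]

[6, 6, 6, 7, 7, 7, 7, 7, 7, 7, 8, 8, 8]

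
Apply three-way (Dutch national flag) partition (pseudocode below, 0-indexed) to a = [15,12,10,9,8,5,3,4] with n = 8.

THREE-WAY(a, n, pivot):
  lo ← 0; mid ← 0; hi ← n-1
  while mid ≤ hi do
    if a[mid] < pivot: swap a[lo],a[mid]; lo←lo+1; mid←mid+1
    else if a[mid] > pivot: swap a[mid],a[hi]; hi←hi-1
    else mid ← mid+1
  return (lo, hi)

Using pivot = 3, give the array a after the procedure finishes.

[3,10,9,8,5,12,4,15]

pivot = 3; lo=0, mid=0, hi=7
a[mid]=15>3: swap a[0],a[7]; hi=6 → [4,12,10,9,8,5,3,15]
a[mid]=4>3: swap a[0],a[6]; hi=5 → [3,12,10,9,8,5,4,15]
a[mid]=3=3: mid=1
a[mid]=12>3: swap a[1],a[5]; hi=4 → [3,5,10,9,8,12,4,15]
a[mid]=5>3: swap a[1],a[4]; hi=3 → [3,8,10,9,5,12,4,15]
a[mid]=8>3: swap a[1],a[3]; hi=2 → [3,9,10,8,5,12,4,15]
a[mid]=9>3: swap a[1],a[2]; hi=1 → [3,10,9,8,5,12,4,15]
a[mid]=10>3: swap a[1],a[1]; hi=0 → [3,10,9,8,5,12,4,15]
end: lo=0, hi=0; a = [3,10,9,8,5,12,4,15]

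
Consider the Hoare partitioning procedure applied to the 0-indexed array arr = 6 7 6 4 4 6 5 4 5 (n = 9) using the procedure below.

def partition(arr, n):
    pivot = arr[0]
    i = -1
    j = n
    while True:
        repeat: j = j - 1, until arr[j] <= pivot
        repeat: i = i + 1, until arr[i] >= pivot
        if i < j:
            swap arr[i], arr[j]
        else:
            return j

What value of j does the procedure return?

pivot = arr[0] = 6; i = -1, j = 9
j→8 (arr[8]=5≤6), i→0 (arr[0]=6≥6); i<j, swap → 5 7 6 4 4 6 5 4 6
j→7 (arr[7]=4≤6), i→1 (arr[1]=7≥6); i<j, swap → 5 4 6 4 4 6 5 7 6
j→6 (arr[6]=5≤6), i→2 (arr[2]=6≥6); i<j, swap → 5 4 5 4 4 6 6 7 6
j→5, i→5; i≥j, return j=5. arr = 5 4 5 4 4 6 6 7 6

5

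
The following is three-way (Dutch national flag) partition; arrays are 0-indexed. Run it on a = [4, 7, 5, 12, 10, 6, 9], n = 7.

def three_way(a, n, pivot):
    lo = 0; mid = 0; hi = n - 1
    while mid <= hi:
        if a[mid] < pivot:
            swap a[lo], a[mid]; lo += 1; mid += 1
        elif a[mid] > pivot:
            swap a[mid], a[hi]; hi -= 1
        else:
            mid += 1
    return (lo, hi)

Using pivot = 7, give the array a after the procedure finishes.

pivot = 7; lo=0, mid=0, hi=6
a[mid]=4<7: swap a[0],a[0]; lo=1,mid=1 → [4, 7, 5, 12, 10, 6, 9]
a[mid]=7=7: mid=2
a[mid]=5<7: swap a[1],a[2]; lo=2,mid=3 → [4, 5, 7, 12, 10, 6, 9]
a[mid]=12>7: swap a[3],a[6]; hi=5 → [4, 5, 7, 9, 10, 6, 12]
a[mid]=9>7: swap a[3],a[5]; hi=4 → [4, 5, 7, 6, 10, 9, 12]
a[mid]=6<7: swap a[2],a[3]; lo=3,mid=4 → [4, 5, 6, 7, 10, 9, 12]
a[mid]=10>7: swap a[4],a[4]; hi=3 → [4, 5, 6, 7, 10, 9, 12]
end: lo=3, hi=3; a = [4, 5, 6, 7, 10, 9, 12]

[4, 5, 6, 7, 10, 9, 12]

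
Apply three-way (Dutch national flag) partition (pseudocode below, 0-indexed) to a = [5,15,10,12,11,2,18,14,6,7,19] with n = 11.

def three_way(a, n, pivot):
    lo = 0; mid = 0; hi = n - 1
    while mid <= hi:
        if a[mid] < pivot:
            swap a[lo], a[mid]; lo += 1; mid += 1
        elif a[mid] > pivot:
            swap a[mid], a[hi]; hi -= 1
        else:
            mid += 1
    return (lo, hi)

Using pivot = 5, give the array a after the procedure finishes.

[2,5,12,11,10,18,14,6,7,19,15]

pivot = 5; lo=0, mid=0, hi=10
a[mid]=5=5: mid=1
a[mid]=15>5: swap a[1],a[10]; hi=9 → [5,19,10,12,11,2,18,14,6,7,15]
a[mid]=19>5: swap a[1],a[9]; hi=8 → [5,7,10,12,11,2,18,14,6,19,15]
a[mid]=7>5: swap a[1],a[8]; hi=7 → [5,6,10,12,11,2,18,14,7,19,15]
a[mid]=6>5: swap a[1],a[7]; hi=6 → [5,14,10,12,11,2,18,6,7,19,15]
a[mid]=14>5: swap a[1],a[6]; hi=5 → [5,18,10,12,11,2,14,6,7,19,15]
a[mid]=18>5: swap a[1],a[5]; hi=4 → [5,2,10,12,11,18,14,6,7,19,15]
a[mid]=2<5: swap a[0],a[1]; lo=1,mid=2 → [2,5,10,12,11,18,14,6,7,19,15]
a[mid]=10>5: swap a[2],a[4]; hi=3 → [2,5,11,12,10,18,14,6,7,19,15]
a[mid]=11>5: swap a[2],a[3]; hi=2 → [2,5,12,11,10,18,14,6,7,19,15]
a[mid]=12>5: swap a[2],a[2]; hi=1 → [2,5,12,11,10,18,14,6,7,19,15]
end: lo=1, hi=1; a = [2,5,12,11,10,18,14,6,7,19,15]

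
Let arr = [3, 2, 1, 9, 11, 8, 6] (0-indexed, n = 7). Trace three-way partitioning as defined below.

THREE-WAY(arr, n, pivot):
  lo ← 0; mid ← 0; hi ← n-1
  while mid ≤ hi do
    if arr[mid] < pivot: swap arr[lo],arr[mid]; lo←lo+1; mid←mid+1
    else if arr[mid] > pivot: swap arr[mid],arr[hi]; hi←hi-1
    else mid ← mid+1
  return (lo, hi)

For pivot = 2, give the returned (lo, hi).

pivot = 2; lo=0, mid=0, hi=6
arr[mid]=3>2: swap arr[0],arr[6]; hi=5 → [6, 2, 1, 9, 11, 8, 3]
arr[mid]=6>2: swap arr[0],arr[5]; hi=4 → [8, 2, 1, 9, 11, 6, 3]
arr[mid]=8>2: swap arr[0],arr[4]; hi=3 → [11, 2, 1, 9, 8, 6, 3]
arr[mid]=11>2: swap arr[0],arr[3]; hi=2 → [9, 2, 1, 11, 8, 6, 3]
arr[mid]=9>2: swap arr[0],arr[2]; hi=1 → [1, 2, 9, 11, 8, 6, 3]
arr[mid]=1<2: swap arr[0],arr[0]; lo=1,mid=1 → [1, 2, 9, 11, 8, 6, 3]
arr[mid]=2=2: mid=2
end: lo=1, hi=1; arr = [1, 2, 9, 11, 8, 6, 3]

(1, 1)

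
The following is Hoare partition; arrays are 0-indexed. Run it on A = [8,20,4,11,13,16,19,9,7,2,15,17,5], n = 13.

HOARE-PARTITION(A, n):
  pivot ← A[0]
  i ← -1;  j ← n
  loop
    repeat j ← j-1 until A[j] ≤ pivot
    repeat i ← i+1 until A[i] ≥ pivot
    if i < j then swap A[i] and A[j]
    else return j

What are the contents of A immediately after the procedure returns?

[5,2,4,7,13,16,19,9,11,20,15,17,8]

pivot = A[0] = 8; i = -1, j = 13
j→12 (A[12]=5≤8), i→0 (A[0]=8≥8); i<j, swap → [5,20,4,11,13,16,19,9,7,2,15,17,8]
j→9 (A[9]=2≤8), i→1 (A[1]=20≥8); i<j, swap → [5,2,4,11,13,16,19,9,7,20,15,17,8]
j→8 (A[8]=7≤8), i→3 (A[3]=11≥8); i<j, swap → [5,2,4,7,13,16,19,9,11,20,15,17,8]
j→3, i→4; i≥j, return j=3. A = [5,2,4,7,13,16,19,9,11,20,15,17,8]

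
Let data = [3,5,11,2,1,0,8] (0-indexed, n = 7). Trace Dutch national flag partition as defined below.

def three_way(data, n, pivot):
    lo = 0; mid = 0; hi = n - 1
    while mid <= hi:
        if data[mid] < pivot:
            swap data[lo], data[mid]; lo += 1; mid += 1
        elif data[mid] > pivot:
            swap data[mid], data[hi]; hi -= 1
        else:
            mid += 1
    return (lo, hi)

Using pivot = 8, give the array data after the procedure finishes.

[3,5,2,1,0,8,11]

pivot = 8; lo=0, mid=0, hi=6
data[mid]=3<8: swap data[0],data[0]; lo=1,mid=1 → [3,5,11,2,1,0,8]
data[mid]=5<8: swap data[1],data[1]; lo=2,mid=2 → [3,5,11,2,1,0,8]
data[mid]=11>8: swap data[2],data[6]; hi=5 → [3,5,8,2,1,0,11]
data[mid]=8=8: mid=3
data[mid]=2<8: swap data[2],data[3]; lo=3,mid=4 → [3,5,2,8,1,0,11]
data[mid]=1<8: swap data[3],data[4]; lo=4,mid=5 → [3,5,2,1,8,0,11]
data[mid]=0<8: swap data[4],data[5]; lo=5,mid=6 → [3,5,2,1,0,8,11]
end: lo=5, hi=5; data = [3,5,2,1,0,8,11]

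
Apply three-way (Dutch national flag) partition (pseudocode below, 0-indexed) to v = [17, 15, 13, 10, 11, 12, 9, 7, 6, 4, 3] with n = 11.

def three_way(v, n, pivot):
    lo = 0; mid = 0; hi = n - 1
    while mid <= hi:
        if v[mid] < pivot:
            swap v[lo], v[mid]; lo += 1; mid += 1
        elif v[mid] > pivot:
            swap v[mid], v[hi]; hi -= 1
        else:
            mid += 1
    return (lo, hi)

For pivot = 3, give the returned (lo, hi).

lo=0 mid=0 hi=10
17>3: swap(0,10), hi=9 ⇒ [3, 15, 13, 10, 11, 12, 9, 7, 6, 4, 17]
3=3: mid=1
15>3: swap(1,9), hi=8 ⇒ [3, 4, 13, 10, 11, 12, 9, 7, 6, 15, 17]
4>3: swap(1,8), hi=7 ⇒ [3, 6, 13, 10, 11, 12, 9, 7, 4, 15, 17]
6>3: swap(1,7), hi=6 ⇒ [3, 7, 13, 10, 11, 12, 9, 6, 4, 15, 17]
7>3: swap(1,6), hi=5 ⇒ [3, 9, 13, 10, 11, 12, 7, 6, 4, 15, 17]
9>3: swap(1,5), hi=4 ⇒ [3, 12, 13, 10, 11, 9, 7, 6, 4, 15, 17]
12>3: swap(1,4), hi=3 ⇒ [3, 11, 13, 10, 12, 9, 7, 6, 4, 15, 17]
11>3: swap(1,3), hi=2 ⇒ [3, 10, 13, 11, 12, 9, 7, 6, 4, 15, 17]
10>3: swap(1,2), hi=1 ⇒ [3, 13, 10, 11, 12, 9, 7, 6, 4, 15, 17]
13>3: swap(1,1), hi=0 ⇒ [3, 13, 10, 11, 12, 9, 7, 6, 4, 15, 17]
done. lo=0 hi=0; v=[3, 13, 10, 11, 12, 9, 7, 6, 4, 15, 17]

(0, 0)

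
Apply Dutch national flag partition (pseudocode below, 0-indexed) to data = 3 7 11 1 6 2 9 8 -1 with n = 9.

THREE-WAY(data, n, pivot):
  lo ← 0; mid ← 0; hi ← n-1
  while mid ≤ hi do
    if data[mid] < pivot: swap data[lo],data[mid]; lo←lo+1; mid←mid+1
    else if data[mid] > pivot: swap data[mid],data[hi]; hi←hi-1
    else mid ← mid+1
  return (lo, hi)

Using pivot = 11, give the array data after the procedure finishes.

lo=0 mid=0 hi=8
3<11: swap(0,0), lo=1 mid=1 ⇒ 3 7 11 1 6 2 9 8 -1
7<11: swap(1,1), lo=2 mid=2 ⇒ 3 7 11 1 6 2 9 8 -1
11=11: mid=3
1<11: swap(2,3), lo=3 mid=4 ⇒ 3 7 1 11 6 2 9 8 -1
6<11: swap(3,4), lo=4 mid=5 ⇒ 3 7 1 6 11 2 9 8 -1
2<11: swap(4,5), lo=5 mid=6 ⇒ 3 7 1 6 2 11 9 8 -1
9<11: swap(5,6), lo=6 mid=7 ⇒ 3 7 1 6 2 9 11 8 -1
8<11: swap(6,7), lo=7 mid=8 ⇒ 3 7 1 6 2 9 8 11 -1
-1<11: swap(7,8), lo=8 mid=9 ⇒ 3 7 1 6 2 9 8 -1 11
done. lo=8 hi=8; data=3 7 1 6 2 9 8 -1 11

3 7 1 6 2 9 8 -1 11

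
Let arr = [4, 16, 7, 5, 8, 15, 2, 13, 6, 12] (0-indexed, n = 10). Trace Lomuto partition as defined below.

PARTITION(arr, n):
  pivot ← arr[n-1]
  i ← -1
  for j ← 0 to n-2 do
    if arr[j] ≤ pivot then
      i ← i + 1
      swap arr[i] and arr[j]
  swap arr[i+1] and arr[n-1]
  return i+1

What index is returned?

pivot = arr[9] = 12; i = -1
j=0: arr[0]=4 ≤ 12 → i=0, swap arr[0],arr[0] (no change) → [4, 16, 7, 5, 8, 15, 2, 13, 6, 12]
j=1: arr[1]=16 > 12 → no swap
j=2: arr[2]=7 ≤ 12 → i=1, swap arr[1],arr[2] → [4, 7, 16, 5, 8, 15, 2, 13, 6, 12]
j=3: arr[3]=5 ≤ 12 → i=2, swap arr[2],arr[3] → [4, 7, 5, 16, 8, 15, 2, 13, 6, 12]
j=4: arr[4]=8 ≤ 12 → i=3, swap arr[3],arr[4] → [4, 7, 5, 8, 16, 15, 2, 13, 6, 12]
j=5: arr[5]=15 > 12 → no swap
j=6: arr[6]=2 ≤ 12 → i=4, swap arr[4],arr[6] → [4, 7, 5, 8, 2, 15, 16, 13, 6, 12]
j=7: arr[7]=13 > 12 → no swap
j=8: arr[8]=6 ≤ 12 → i=5, swap arr[5],arr[8] → [4, 7, 5, 8, 2, 6, 16, 13, 15, 12]
final swap arr[6],arr[9] → [4, 7, 5, 8, 2, 6, 12, 13, 15, 16]; return 6

6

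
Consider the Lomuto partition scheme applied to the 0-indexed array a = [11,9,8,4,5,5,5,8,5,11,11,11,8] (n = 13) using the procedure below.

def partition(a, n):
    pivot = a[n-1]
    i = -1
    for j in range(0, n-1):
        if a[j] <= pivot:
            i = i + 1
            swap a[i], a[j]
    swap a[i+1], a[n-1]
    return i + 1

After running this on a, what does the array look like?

[8,4,5,5,5,8,5,8,11,11,11,11,9]

pivot = a[12] = 8; i = -1
j=0: a[0]=11 > 8 → no swap
j=1: a[1]=9 > 8 → no swap
j=2: a[2]=8 ≤ 8 → i=0, swap a[0],a[2] → [8,9,11,4,5,5,5,8,5,11,11,11,8]
j=3: a[3]=4 ≤ 8 → i=1, swap a[1],a[3] → [8,4,11,9,5,5,5,8,5,11,11,11,8]
j=4: a[4]=5 ≤ 8 → i=2, swap a[2],a[4] → [8,4,5,9,11,5,5,8,5,11,11,11,8]
j=5: a[5]=5 ≤ 8 → i=3, swap a[3],a[5] → [8,4,5,5,11,9,5,8,5,11,11,11,8]
j=6: a[6]=5 ≤ 8 → i=4, swap a[4],a[6] → [8,4,5,5,5,9,11,8,5,11,11,11,8]
j=7: a[7]=8 ≤ 8 → i=5, swap a[5],a[7] → [8,4,5,5,5,8,11,9,5,11,11,11,8]
j=8: a[8]=5 ≤ 8 → i=6, swap a[6],a[8] → [8,4,5,5,5,8,5,9,11,11,11,11,8]
j=9: a[9]=11 > 8 → no swap
j=10: a[10]=11 > 8 → no swap
j=11: a[11]=11 > 8 → no swap
final swap a[7],a[12] → [8,4,5,5,5,8,5,8,11,11,11,11,9]; return 7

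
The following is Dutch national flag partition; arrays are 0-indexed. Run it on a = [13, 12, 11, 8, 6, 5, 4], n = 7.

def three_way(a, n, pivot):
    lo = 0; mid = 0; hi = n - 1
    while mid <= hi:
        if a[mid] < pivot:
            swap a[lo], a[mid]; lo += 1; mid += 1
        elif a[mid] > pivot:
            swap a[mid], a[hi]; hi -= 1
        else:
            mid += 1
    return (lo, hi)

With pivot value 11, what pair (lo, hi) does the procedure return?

(4, 4)

pivot = 11; lo=0, mid=0, hi=6
a[mid]=13>11: swap a[0],a[6]; hi=5 → [4, 12, 11, 8, 6, 5, 13]
a[mid]=4<11: swap a[0],a[0]; lo=1,mid=1 → [4, 12, 11, 8, 6, 5, 13]
a[mid]=12>11: swap a[1],a[5]; hi=4 → [4, 5, 11, 8, 6, 12, 13]
a[mid]=5<11: swap a[1],a[1]; lo=2,mid=2 → [4, 5, 11, 8, 6, 12, 13]
a[mid]=11=11: mid=3
a[mid]=8<11: swap a[2],a[3]; lo=3,mid=4 → [4, 5, 8, 11, 6, 12, 13]
a[mid]=6<11: swap a[3],a[4]; lo=4,mid=5 → [4, 5, 8, 6, 11, 12, 13]
end: lo=4, hi=4; a = [4, 5, 8, 6, 11, 12, 13]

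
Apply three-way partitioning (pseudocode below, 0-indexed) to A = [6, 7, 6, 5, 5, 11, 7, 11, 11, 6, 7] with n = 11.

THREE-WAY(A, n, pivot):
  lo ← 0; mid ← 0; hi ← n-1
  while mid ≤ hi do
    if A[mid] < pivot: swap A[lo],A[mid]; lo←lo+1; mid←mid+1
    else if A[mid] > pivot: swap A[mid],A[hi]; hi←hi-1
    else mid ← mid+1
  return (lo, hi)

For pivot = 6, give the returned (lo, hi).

(2, 4)

pivot = 6; lo=0, mid=0, hi=10
A[mid]=6=6: mid=1
A[mid]=7>6: swap A[1],A[10]; hi=9 → [6, 7, 6, 5, 5, 11, 7, 11, 11, 6, 7]
A[mid]=7>6: swap A[1],A[9]; hi=8 → [6, 6, 6, 5, 5, 11, 7, 11, 11, 7, 7]
A[mid]=6=6: mid=2
A[mid]=6=6: mid=3
A[mid]=5<6: swap A[0],A[3]; lo=1,mid=4 → [5, 6, 6, 6, 5, 11, 7, 11, 11, 7, 7]
A[mid]=5<6: swap A[1],A[4]; lo=2,mid=5 → [5, 5, 6, 6, 6, 11, 7, 11, 11, 7, 7]
A[mid]=11>6: swap A[5],A[8]; hi=7 → [5, 5, 6, 6, 6, 11, 7, 11, 11, 7, 7]
A[mid]=11>6: swap A[5],A[7]; hi=6 → [5, 5, 6, 6, 6, 11, 7, 11, 11, 7, 7]
A[mid]=11>6: swap A[5],A[6]; hi=5 → [5, 5, 6, 6, 6, 7, 11, 11, 11, 7, 7]
A[mid]=7>6: swap A[5],A[5]; hi=4 → [5, 5, 6, 6, 6, 7, 11, 11, 11, 7, 7]
end: lo=2, hi=4; A = [5, 5, 6, 6, 6, 7, 11, 11, 11, 7, 7]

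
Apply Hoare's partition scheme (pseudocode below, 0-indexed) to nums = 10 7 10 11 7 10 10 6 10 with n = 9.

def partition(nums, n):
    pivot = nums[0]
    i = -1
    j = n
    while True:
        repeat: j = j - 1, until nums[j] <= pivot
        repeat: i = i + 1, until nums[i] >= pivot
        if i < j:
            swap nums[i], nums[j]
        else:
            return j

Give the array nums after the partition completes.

pivot = nums[0] = 10; i = -1, j = 9
j→8 (nums[8]=10≤10), i→0 (nums[0]=10≥10); i<j, swap → 10 7 10 11 7 10 10 6 10
j→7 (nums[7]=6≤10), i→2 (nums[2]=10≥10); i<j, swap → 10 7 6 11 7 10 10 10 10
j→6 (nums[6]=10≤10), i→3 (nums[3]=11≥10); i<j, swap → 10 7 6 10 7 10 11 10 10
j→5, i→5; i≥j, return j=5. nums = 10 7 6 10 7 10 11 10 10

10 7 6 10 7 10 11 10 10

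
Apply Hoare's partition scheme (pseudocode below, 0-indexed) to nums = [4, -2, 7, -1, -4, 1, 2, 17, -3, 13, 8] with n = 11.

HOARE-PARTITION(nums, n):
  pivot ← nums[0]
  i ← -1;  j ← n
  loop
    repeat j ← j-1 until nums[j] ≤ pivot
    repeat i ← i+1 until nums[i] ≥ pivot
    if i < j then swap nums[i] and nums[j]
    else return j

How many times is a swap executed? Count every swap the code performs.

pivot=4
j stops at 8 (-3), i stops at 0 (4); swap ⇒ [-3, -2, 7, -1, -4, 1, 2, 17, 4, 13, 8]
j stops at 6 (2), i stops at 2 (7); swap ⇒ [-3, -2, 2, -1, -4, 1, 7, 17, 4, 13, 8]
j stops at 5, i stops at 6; i≥j ⇒ return 5. nums=[-3, -2, 2, -1, -4, 1, 7, 17, 4, 13, 8]

2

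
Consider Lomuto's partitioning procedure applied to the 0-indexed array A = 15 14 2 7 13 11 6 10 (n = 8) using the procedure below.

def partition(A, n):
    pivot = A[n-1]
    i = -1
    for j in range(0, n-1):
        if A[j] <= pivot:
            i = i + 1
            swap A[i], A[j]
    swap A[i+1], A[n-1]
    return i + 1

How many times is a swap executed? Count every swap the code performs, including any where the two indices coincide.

pivot = A[7] = 10; i = -1
j=0: A[0]=15 > 10 → no swap
j=1: A[1]=14 > 10 → no swap
j=2: A[2]=2 ≤ 10 → i=0, swap A[0],A[2] → 2 14 15 7 13 11 6 10
j=3: A[3]=7 ≤ 10 → i=1, swap A[1],A[3] → 2 7 15 14 13 11 6 10
j=4: A[4]=13 > 10 → no swap
j=5: A[5]=11 > 10 → no swap
j=6: A[6]=6 ≤ 10 → i=2, swap A[2],A[6] → 2 7 6 14 13 11 15 10
final swap A[3],A[7] → 2 7 6 10 13 11 15 14; return 3

4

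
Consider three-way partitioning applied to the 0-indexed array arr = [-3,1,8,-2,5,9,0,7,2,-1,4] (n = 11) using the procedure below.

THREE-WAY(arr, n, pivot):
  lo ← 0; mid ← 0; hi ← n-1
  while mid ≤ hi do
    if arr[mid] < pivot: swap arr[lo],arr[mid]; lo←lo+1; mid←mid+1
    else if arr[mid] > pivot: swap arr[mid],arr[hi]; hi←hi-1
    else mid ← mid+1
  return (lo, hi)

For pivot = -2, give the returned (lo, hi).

(1, 1)

pivot = -2; lo=0, mid=0, hi=10
arr[mid]=-3<-2: swap arr[0],arr[0]; lo=1,mid=1 → [-3,1,8,-2,5,9,0,7,2,-1,4]
arr[mid]=1>-2: swap arr[1],arr[10]; hi=9 → [-3,4,8,-2,5,9,0,7,2,-1,1]
arr[mid]=4>-2: swap arr[1],arr[9]; hi=8 → [-3,-1,8,-2,5,9,0,7,2,4,1]
arr[mid]=-1>-2: swap arr[1],arr[8]; hi=7 → [-3,2,8,-2,5,9,0,7,-1,4,1]
arr[mid]=2>-2: swap arr[1],arr[7]; hi=6 → [-3,7,8,-2,5,9,0,2,-1,4,1]
arr[mid]=7>-2: swap arr[1],arr[6]; hi=5 → [-3,0,8,-2,5,9,7,2,-1,4,1]
arr[mid]=0>-2: swap arr[1],arr[5]; hi=4 → [-3,9,8,-2,5,0,7,2,-1,4,1]
arr[mid]=9>-2: swap arr[1],arr[4]; hi=3 → [-3,5,8,-2,9,0,7,2,-1,4,1]
arr[mid]=5>-2: swap arr[1],arr[3]; hi=2 → [-3,-2,8,5,9,0,7,2,-1,4,1]
arr[mid]=-2=-2: mid=2
arr[mid]=8>-2: swap arr[2],arr[2]; hi=1 → [-3,-2,8,5,9,0,7,2,-1,4,1]
end: lo=1, hi=1; arr = [-3,-2,8,5,9,0,7,2,-1,4,1]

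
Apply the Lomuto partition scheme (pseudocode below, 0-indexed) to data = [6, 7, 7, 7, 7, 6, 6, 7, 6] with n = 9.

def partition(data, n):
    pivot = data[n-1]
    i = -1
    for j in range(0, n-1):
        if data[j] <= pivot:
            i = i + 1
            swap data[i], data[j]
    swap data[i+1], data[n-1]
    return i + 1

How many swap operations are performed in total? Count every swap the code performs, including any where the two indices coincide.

pivot=6, i=-1
j=0: 6≤6, i=0, swap(0,0) ⇒ [6, 7, 7, 7, 7, 6, 6, 7, 6]
j=1: 7>6, skip
j=2: 7>6, skip
j=3: 7>6, skip
j=4: 7>6, skip
j=5: 6≤6, i=1, swap(1,5) ⇒ [6, 6, 7, 7, 7, 7, 6, 7, 6]
j=6: 6≤6, i=2, swap(2,6) ⇒ [6, 6, 6, 7, 7, 7, 7, 7, 6]
j=7: 7>6, skip
swap(3,8) ⇒ [6, 6, 6, 6, 7, 7, 7, 7, 7]; return 3

4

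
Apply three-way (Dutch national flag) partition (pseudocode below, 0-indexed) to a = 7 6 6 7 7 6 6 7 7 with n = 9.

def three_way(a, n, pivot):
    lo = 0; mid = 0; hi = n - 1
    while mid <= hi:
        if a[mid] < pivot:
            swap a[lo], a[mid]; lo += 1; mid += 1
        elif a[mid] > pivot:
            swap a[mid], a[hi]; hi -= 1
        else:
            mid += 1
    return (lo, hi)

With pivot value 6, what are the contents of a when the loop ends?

pivot = 6; lo=0, mid=0, hi=8
a[mid]=7>6: swap a[0],a[8]; hi=7 → 7 6 6 7 7 6 6 7 7
a[mid]=7>6: swap a[0],a[7]; hi=6 → 7 6 6 7 7 6 6 7 7
a[mid]=7>6: swap a[0],a[6]; hi=5 → 6 6 6 7 7 6 7 7 7
a[mid]=6=6: mid=1
a[mid]=6=6: mid=2
a[mid]=6=6: mid=3
a[mid]=7>6: swap a[3],a[5]; hi=4 → 6 6 6 6 7 7 7 7 7
a[mid]=6=6: mid=4
a[mid]=7>6: swap a[4],a[4]; hi=3 → 6 6 6 6 7 7 7 7 7
end: lo=0, hi=3; a = 6 6 6 6 7 7 7 7 7

6 6 6 6 7 7 7 7 7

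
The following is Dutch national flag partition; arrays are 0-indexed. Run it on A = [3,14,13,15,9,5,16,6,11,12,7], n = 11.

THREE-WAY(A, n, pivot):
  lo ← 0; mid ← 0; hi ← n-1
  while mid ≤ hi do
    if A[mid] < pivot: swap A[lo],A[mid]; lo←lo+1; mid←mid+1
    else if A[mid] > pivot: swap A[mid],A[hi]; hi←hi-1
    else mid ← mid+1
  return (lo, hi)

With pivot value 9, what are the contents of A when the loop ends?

[3,7,6,5,9,16,15,11,12,13,14]

pivot = 9; lo=0, mid=0, hi=10
A[mid]=3<9: swap A[0],A[0]; lo=1,mid=1 → [3,14,13,15,9,5,16,6,11,12,7]
A[mid]=14>9: swap A[1],A[10]; hi=9 → [3,7,13,15,9,5,16,6,11,12,14]
A[mid]=7<9: swap A[1],A[1]; lo=2,mid=2 → [3,7,13,15,9,5,16,6,11,12,14]
A[mid]=13>9: swap A[2],A[9]; hi=8 → [3,7,12,15,9,5,16,6,11,13,14]
A[mid]=12>9: swap A[2],A[8]; hi=7 → [3,7,11,15,9,5,16,6,12,13,14]
A[mid]=11>9: swap A[2],A[7]; hi=6 → [3,7,6,15,9,5,16,11,12,13,14]
A[mid]=6<9: swap A[2],A[2]; lo=3,mid=3 → [3,7,6,15,9,5,16,11,12,13,14]
A[mid]=15>9: swap A[3],A[6]; hi=5 → [3,7,6,16,9,5,15,11,12,13,14]
A[mid]=16>9: swap A[3],A[5]; hi=4 → [3,7,6,5,9,16,15,11,12,13,14]
A[mid]=5<9: swap A[3],A[3]; lo=4,mid=4 → [3,7,6,5,9,16,15,11,12,13,14]
A[mid]=9=9: mid=5
end: lo=4, hi=4; A = [3,7,6,5,9,16,15,11,12,13,14]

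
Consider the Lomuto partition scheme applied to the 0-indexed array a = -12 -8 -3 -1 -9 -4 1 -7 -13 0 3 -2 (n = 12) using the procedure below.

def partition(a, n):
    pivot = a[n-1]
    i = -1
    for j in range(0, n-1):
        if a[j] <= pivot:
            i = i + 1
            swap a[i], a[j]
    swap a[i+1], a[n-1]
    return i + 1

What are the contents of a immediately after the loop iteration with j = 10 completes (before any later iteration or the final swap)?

-12 -8 -3 -9 -4 -7 -13 -1 1 0 3 -2

pivot=-2, i=-1
j=0: -12≤-2, i=0, swap(0,0) ⇒ -12 -8 -3 -1 -9 -4 1 -7 -13 0 3 -2
j=1: -8≤-2, i=1, swap(1,1) ⇒ -12 -8 -3 -1 -9 -4 1 -7 -13 0 3 -2
j=2: -3≤-2, i=2, swap(2,2) ⇒ -12 -8 -3 -1 -9 -4 1 -7 -13 0 3 -2
j=3: -1>-2, skip
j=4: -9≤-2, i=3, swap(3,4) ⇒ -12 -8 -3 -9 -1 -4 1 -7 -13 0 3 -2
j=5: -4≤-2, i=4, swap(4,5) ⇒ -12 -8 -3 -9 -4 -1 1 -7 -13 0 3 -2
j=6: 1>-2, skip
j=7: -7≤-2, i=5, swap(5,7) ⇒ -12 -8 -3 -9 -4 -7 1 -1 -13 0 3 -2
j=8: -13≤-2, i=6, swap(6,8) ⇒ -12 -8 -3 -9 -4 -7 -13 -1 1 0 3 -2
j=9: 0>-2, skip
j=10: 3>-2, skip
(after j=10) a = -12 -8 -3 -9 -4 -7 -13 -1 1 0 3 -2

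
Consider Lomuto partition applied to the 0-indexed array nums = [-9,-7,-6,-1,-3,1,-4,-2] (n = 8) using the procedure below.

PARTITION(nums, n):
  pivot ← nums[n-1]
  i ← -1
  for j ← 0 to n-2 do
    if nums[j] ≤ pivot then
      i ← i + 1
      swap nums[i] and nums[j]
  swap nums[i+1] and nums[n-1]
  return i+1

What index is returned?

pivot = nums[7] = -2; i = -1
j=0: nums[0]=-9 ≤ -2 → i=0, swap nums[0],nums[0] (no change) → [-9,-7,-6,-1,-3,1,-4,-2]
j=1: nums[1]=-7 ≤ -2 → i=1, swap nums[1],nums[1] (no change) → [-9,-7,-6,-1,-3,1,-4,-2]
j=2: nums[2]=-6 ≤ -2 → i=2, swap nums[2],nums[2] (no change) → [-9,-7,-6,-1,-3,1,-4,-2]
j=3: nums[3]=-1 > -2 → no swap
j=4: nums[4]=-3 ≤ -2 → i=3, swap nums[3],nums[4] → [-9,-7,-6,-3,-1,1,-4,-2]
j=5: nums[5]=1 > -2 → no swap
j=6: nums[6]=-4 ≤ -2 → i=4, swap nums[4],nums[6] → [-9,-7,-6,-3,-4,1,-1,-2]
final swap nums[5],nums[7] → [-9,-7,-6,-3,-4,-2,-1,1]; return 5

5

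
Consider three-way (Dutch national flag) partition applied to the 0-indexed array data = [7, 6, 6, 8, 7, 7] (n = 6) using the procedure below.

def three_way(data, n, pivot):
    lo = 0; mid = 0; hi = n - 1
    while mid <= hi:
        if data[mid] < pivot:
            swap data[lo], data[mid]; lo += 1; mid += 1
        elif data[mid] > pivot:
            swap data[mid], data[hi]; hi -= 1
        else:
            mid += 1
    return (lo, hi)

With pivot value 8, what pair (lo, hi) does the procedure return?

(5, 5)

pivot = 8; lo=0, mid=0, hi=5
data[mid]=7<8: swap data[0],data[0]; lo=1,mid=1 → [7, 6, 6, 8, 7, 7]
data[mid]=6<8: swap data[1],data[1]; lo=2,mid=2 → [7, 6, 6, 8, 7, 7]
data[mid]=6<8: swap data[2],data[2]; lo=3,mid=3 → [7, 6, 6, 8, 7, 7]
data[mid]=8=8: mid=4
data[mid]=7<8: swap data[3],data[4]; lo=4,mid=5 → [7, 6, 6, 7, 8, 7]
data[mid]=7<8: swap data[4],data[5]; lo=5,mid=6 → [7, 6, 6, 7, 7, 8]
end: lo=5, hi=5; data = [7, 6, 6, 7, 7, 8]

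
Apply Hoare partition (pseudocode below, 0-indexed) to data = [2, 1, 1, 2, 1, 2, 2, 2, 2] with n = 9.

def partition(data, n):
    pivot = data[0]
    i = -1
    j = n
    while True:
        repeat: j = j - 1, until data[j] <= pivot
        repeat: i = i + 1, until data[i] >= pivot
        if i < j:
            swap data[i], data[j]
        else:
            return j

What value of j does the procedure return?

pivot = data[0] = 2; i = -1, j = 9
j→8 (data[8]=2≤2), i→0 (data[0]=2≥2); i<j, swap → [2, 1, 1, 2, 1, 2, 2, 2, 2]
j→7 (data[7]=2≤2), i→3 (data[3]=2≥2); i<j, swap → [2, 1, 1, 2, 1, 2, 2, 2, 2]
j→6 (data[6]=2≤2), i→5 (data[5]=2≥2); i<j, swap → [2, 1, 1, 2, 1, 2, 2, 2, 2]
j→5, i→6; i≥j, return j=5. data = [2, 1, 1, 2, 1, 2, 2, 2, 2]

5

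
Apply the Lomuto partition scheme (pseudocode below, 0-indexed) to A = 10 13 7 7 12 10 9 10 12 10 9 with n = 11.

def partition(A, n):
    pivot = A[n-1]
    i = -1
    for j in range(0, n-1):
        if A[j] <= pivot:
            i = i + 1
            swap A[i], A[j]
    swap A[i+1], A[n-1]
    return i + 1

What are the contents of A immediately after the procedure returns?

7 7 9 9 12 10 10 10 12 10 13

pivot=9, i=-1
j=0: 10>9, skip
j=1: 13>9, skip
j=2: 7≤9, i=0, swap(0,2) ⇒ 7 13 10 7 12 10 9 10 12 10 9
j=3: 7≤9, i=1, swap(1,3) ⇒ 7 7 10 13 12 10 9 10 12 10 9
j=4: 12>9, skip
j=5: 10>9, skip
j=6: 9≤9, i=2, swap(2,6) ⇒ 7 7 9 13 12 10 10 10 12 10 9
j=7: 10>9, skip
j=8: 12>9, skip
j=9: 10>9, skip
swap(3,10) ⇒ 7 7 9 9 12 10 10 10 12 10 13; return 3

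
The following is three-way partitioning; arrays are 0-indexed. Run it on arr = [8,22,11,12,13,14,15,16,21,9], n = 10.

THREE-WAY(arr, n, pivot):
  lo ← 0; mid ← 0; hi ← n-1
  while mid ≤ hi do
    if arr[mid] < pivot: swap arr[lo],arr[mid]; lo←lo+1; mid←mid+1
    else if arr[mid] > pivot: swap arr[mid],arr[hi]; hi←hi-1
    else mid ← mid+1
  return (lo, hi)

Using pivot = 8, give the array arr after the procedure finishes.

pivot = 8; lo=0, mid=0, hi=9
arr[mid]=8=8: mid=1
arr[mid]=22>8: swap arr[1],arr[9]; hi=8 → [8,9,11,12,13,14,15,16,21,22]
arr[mid]=9>8: swap arr[1],arr[8]; hi=7 → [8,21,11,12,13,14,15,16,9,22]
arr[mid]=21>8: swap arr[1],arr[7]; hi=6 → [8,16,11,12,13,14,15,21,9,22]
arr[mid]=16>8: swap arr[1],arr[6]; hi=5 → [8,15,11,12,13,14,16,21,9,22]
arr[mid]=15>8: swap arr[1],arr[5]; hi=4 → [8,14,11,12,13,15,16,21,9,22]
arr[mid]=14>8: swap arr[1],arr[4]; hi=3 → [8,13,11,12,14,15,16,21,9,22]
arr[mid]=13>8: swap arr[1],arr[3]; hi=2 → [8,12,11,13,14,15,16,21,9,22]
arr[mid]=12>8: swap arr[1],arr[2]; hi=1 → [8,11,12,13,14,15,16,21,9,22]
arr[mid]=11>8: swap arr[1],arr[1]; hi=0 → [8,11,12,13,14,15,16,21,9,22]
end: lo=0, hi=0; arr = [8,11,12,13,14,15,16,21,9,22]

[8,11,12,13,14,15,16,21,9,22]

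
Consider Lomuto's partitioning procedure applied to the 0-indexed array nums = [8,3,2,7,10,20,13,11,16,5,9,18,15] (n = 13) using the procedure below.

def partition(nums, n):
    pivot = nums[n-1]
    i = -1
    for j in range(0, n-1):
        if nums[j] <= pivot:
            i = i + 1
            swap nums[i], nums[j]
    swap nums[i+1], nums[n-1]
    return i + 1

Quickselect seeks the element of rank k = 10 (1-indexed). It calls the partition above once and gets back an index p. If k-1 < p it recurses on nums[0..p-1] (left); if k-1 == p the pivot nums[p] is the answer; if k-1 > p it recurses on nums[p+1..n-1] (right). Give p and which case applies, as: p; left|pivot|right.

9; pivot

pivot=15, i=-1
j=0: 8≤15, i=0, swap(0,0) ⇒ [8,3,2,7,10,20,13,11,16,5,9,18,15]
j=1: 3≤15, i=1, swap(1,1) ⇒ [8,3,2,7,10,20,13,11,16,5,9,18,15]
j=2: 2≤15, i=2, swap(2,2) ⇒ [8,3,2,7,10,20,13,11,16,5,9,18,15]
j=3: 7≤15, i=3, swap(3,3) ⇒ [8,3,2,7,10,20,13,11,16,5,9,18,15]
j=4: 10≤15, i=4, swap(4,4) ⇒ [8,3,2,7,10,20,13,11,16,5,9,18,15]
j=5: 20>15, skip
j=6: 13≤15, i=5, swap(5,6) ⇒ [8,3,2,7,10,13,20,11,16,5,9,18,15]
j=7: 11≤15, i=6, swap(6,7) ⇒ [8,3,2,7,10,13,11,20,16,5,9,18,15]
j=8: 16>15, skip
j=9: 5≤15, i=7, swap(7,9) ⇒ [8,3,2,7,10,13,11,5,16,20,9,18,15]
j=10: 9≤15, i=8, swap(8,10) ⇒ [8,3,2,7,10,13,11,5,9,20,16,18,15]
j=11: 18>15, skip
swap(9,12) ⇒ [8,3,2,7,10,13,11,5,9,15,16,18,20]; return 9
p = 9; k-1 = 9 == 9 ⇒ pivot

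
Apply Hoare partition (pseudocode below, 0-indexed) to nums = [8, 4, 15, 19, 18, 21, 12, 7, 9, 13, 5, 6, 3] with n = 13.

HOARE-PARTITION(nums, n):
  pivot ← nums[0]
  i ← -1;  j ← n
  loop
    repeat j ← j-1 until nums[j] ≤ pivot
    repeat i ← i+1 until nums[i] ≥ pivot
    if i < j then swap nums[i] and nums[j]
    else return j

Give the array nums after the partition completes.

pivot=8
j stops at 12 (3), i stops at 0 (8); swap ⇒ [3, 4, 15, 19, 18, 21, 12, 7, 9, 13, 5, 6, 8]
j stops at 11 (6), i stops at 2 (15); swap ⇒ [3, 4, 6, 19, 18, 21, 12, 7, 9, 13, 5, 15, 8]
j stops at 10 (5), i stops at 3 (19); swap ⇒ [3, 4, 6, 5, 18, 21, 12, 7, 9, 13, 19, 15, 8]
j stops at 7 (7), i stops at 4 (18); swap ⇒ [3, 4, 6, 5, 7, 21, 12, 18, 9, 13, 19, 15, 8]
j stops at 4, i stops at 5; i≥j ⇒ return 4. nums=[3, 4, 6, 5, 7, 21, 12, 18, 9, 13, 19, 15, 8]

[3, 4, 6, 5, 7, 21, 12, 18, 9, 13, 19, 15, 8]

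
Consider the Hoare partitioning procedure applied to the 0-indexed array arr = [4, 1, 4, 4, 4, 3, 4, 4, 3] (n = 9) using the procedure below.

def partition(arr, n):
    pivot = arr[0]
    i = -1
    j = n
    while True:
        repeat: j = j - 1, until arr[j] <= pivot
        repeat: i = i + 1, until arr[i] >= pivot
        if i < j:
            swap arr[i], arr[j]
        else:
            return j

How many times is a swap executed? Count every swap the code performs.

pivot=4
j stops at 8 (3), i stops at 0 (4); swap ⇒ [3, 1, 4, 4, 4, 3, 4, 4, 4]
j stops at 7 (4), i stops at 2 (4); swap ⇒ [3, 1, 4, 4, 4, 3, 4, 4, 4]
j stops at 6 (4), i stops at 3 (4); swap ⇒ [3, 1, 4, 4, 4, 3, 4, 4, 4]
j stops at 5 (3), i stops at 4 (4); swap ⇒ [3, 1, 4, 4, 3, 4, 4, 4, 4]
j stops at 4, i stops at 5; i≥j ⇒ return 4. arr=[3, 1, 4, 4, 3, 4, 4, 4, 4]

4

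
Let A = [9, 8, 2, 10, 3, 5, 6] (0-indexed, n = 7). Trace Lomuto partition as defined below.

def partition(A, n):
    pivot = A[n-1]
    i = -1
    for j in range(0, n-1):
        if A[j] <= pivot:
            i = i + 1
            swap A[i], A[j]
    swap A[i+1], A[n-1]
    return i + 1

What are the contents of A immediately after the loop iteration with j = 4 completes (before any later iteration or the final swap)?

[2, 3, 9, 10, 8, 5, 6]

pivot = A[6] = 6; i = -1
j=0: A[0]=9 > 6 → no swap
j=1: A[1]=8 > 6 → no swap
j=2: A[2]=2 ≤ 6 → i=0, swap A[0],A[2] → [2, 8, 9, 10, 3, 5, 6]
j=3: A[3]=10 > 6 → no swap
j=4: A[4]=3 ≤ 6 → i=1, swap A[1],A[4] → [2, 3, 9, 10, 8, 5, 6]
(after j=4) A = [2, 3, 9, 10, 8, 5, 6]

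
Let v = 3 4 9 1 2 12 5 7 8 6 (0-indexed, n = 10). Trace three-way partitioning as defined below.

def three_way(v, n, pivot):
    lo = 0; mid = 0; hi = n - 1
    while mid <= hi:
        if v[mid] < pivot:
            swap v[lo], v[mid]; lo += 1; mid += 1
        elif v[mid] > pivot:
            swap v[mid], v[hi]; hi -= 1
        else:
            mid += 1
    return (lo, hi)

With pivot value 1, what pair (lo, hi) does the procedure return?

lo=0 mid=0 hi=9
3>1: swap(0,9), hi=8 ⇒ 6 4 9 1 2 12 5 7 8 3
6>1: swap(0,8), hi=7 ⇒ 8 4 9 1 2 12 5 7 6 3
8>1: swap(0,7), hi=6 ⇒ 7 4 9 1 2 12 5 8 6 3
7>1: swap(0,6), hi=5 ⇒ 5 4 9 1 2 12 7 8 6 3
5>1: swap(0,5), hi=4 ⇒ 12 4 9 1 2 5 7 8 6 3
12>1: swap(0,4), hi=3 ⇒ 2 4 9 1 12 5 7 8 6 3
2>1: swap(0,3), hi=2 ⇒ 1 4 9 2 12 5 7 8 6 3
1=1: mid=1
4>1: swap(1,2), hi=1 ⇒ 1 9 4 2 12 5 7 8 6 3
9>1: swap(1,1), hi=0 ⇒ 1 9 4 2 12 5 7 8 6 3
done. lo=0 hi=0; v=1 9 4 2 12 5 7 8 6 3

(0, 0)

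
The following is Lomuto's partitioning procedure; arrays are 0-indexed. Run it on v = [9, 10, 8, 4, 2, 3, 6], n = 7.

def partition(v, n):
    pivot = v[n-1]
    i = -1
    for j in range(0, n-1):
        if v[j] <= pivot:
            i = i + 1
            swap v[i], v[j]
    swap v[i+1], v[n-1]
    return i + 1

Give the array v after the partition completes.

pivot = v[6] = 6; i = -1
j=0: v[0]=9 > 6 → no swap
j=1: v[1]=10 > 6 → no swap
j=2: v[2]=8 > 6 → no swap
j=3: v[3]=4 ≤ 6 → i=0, swap v[0],v[3] → [4, 10, 8, 9, 2, 3, 6]
j=4: v[4]=2 ≤ 6 → i=1, swap v[1],v[4] → [4, 2, 8, 9, 10, 3, 6]
j=5: v[5]=3 ≤ 6 → i=2, swap v[2],v[5] → [4, 2, 3, 9, 10, 8, 6]
final swap v[3],v[6] → [4, 2, 3, 6, 10, 8, 9]; return 3

[4, 2, 3, 6, 10, 8, 9]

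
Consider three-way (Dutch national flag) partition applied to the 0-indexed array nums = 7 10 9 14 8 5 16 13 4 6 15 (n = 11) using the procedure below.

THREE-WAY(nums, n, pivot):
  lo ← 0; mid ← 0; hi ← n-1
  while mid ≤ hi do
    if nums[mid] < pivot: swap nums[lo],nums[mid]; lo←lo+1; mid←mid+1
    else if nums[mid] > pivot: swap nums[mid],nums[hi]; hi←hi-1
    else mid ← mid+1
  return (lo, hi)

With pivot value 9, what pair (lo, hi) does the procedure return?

(5, 5)

pivot = 9; lo=0, mid=0, hi=10
nums[mid]=7<9: swap nums[0],nums[0]; lo=1,mid=1 → 7 10 9 14 8 5 16 13 4 6 15
nums[mid]=10>9: swap nums[1],nums[10]; hi=9 → 7 15 9 14 8 5 16 13 4 6 10
nums[mid]=15>9: swap nums[1],nums[9]; hi=8 → 7 6 9 14 8 5 16 13 4 15 10
nums[mid]=6<9: swap nums[1],nums[1]; lo=2,mid=2 → 7 6 9 14 8 5 16 13 4 15 10
nums[mid]=9=9: mid=3
nums[mid]=14>9: swap nums[3],nums[8]; hi=7 → 7 6 9 4 8 5 16 13 14 15 10
nums[mid]=4<9: swap nums[2],nums[3]; lo=3,mid=4 → 7 6 4 9 8 5 16 13 14 15 10
nums[mid]=8<9: swap nums[3],nums[4]; lo=4,mid=5 → 7 6 4 8 9 5 16 13 14 15 10
nums[mid]=5<9: swap nums[4],nums[5]; lo=5,mid=6 → 7 6 4 8 5 9 16 13 14 15 10
nums[mid]=16>9: swap nums[6],nums[7]; hi=6 → 7 6 4 8 5 9 13 16 14 15 10
nums[mid]=13>9: swap nums[6],nums[6]; hi=5 → 7 6 4 8 5 9 13 16 14 15 10
end: lo=5, hi=5; nums = 7 6 4 8 5 9 13 16 14 15 10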